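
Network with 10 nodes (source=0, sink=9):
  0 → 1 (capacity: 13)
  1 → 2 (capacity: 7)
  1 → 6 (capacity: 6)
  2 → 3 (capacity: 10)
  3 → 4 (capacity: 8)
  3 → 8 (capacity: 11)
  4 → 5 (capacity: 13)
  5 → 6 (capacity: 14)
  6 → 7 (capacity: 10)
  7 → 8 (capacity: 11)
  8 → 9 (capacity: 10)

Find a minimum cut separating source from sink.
Min cut value = 10, edges: (8,9)

Min cut value: 10
Partition: S = [0, 1, 2, 3, 4, 5, 6, 7, 8], T = [9]
Cut edges: (8,9)

By max-flow min-cut theorem, max flow = min cut = 10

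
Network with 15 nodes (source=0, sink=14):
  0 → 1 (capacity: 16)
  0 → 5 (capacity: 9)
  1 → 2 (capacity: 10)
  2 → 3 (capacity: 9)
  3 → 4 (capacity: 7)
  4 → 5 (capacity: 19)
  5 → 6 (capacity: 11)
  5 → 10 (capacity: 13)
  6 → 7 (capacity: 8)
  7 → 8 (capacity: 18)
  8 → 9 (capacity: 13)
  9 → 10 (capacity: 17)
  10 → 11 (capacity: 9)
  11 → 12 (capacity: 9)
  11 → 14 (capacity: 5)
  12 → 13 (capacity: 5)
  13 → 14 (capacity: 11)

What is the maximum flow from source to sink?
Maximum flow = 9

Max flow: 9

Flow assignment:
  0 → 1: 7/16
  0 → 5: 2/9
  1 → 2: 7/10
  2 → 3: 7/9
  3 → 4: 7/7
  4 → 5: 7/19
  5 → 6: 7/11
  5 → 10: 2/13
  6 → 7: 7/8
  7 → 8: 7/18
  8 → 9: 7/13
  9 → 10: 7/17
  10 → 11: 9/9
  11 → 12: 4/9
  11 → 14: 5/5
  12 → 13: 4/5
  13 → 14: 4/11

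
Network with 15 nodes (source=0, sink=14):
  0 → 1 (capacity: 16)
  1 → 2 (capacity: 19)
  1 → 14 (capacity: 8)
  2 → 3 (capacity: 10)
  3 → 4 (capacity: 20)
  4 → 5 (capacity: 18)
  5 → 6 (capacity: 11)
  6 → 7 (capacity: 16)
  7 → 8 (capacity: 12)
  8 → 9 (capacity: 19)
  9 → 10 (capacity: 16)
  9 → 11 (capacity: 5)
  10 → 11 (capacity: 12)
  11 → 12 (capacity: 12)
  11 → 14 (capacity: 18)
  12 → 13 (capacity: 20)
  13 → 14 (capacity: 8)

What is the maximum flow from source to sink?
Maximum flow = 16

Max flow: 16

Flow assignment:
  0 → 1: 16/16
  1 → 2: 8/19
  1 → 14: 8/8
  2 → 3: 8/10
  3 → 4: 8/20
  4 → 5: 8/18
  5 → 6: 8/11
  6 → 7: 8/16
  7 → 8: 8/12
  8 → 9: 8/19
  9 → 10: 3/16
  9 → 11: 5/5
  10 → 11: 3/12
  11 → 14: 8/18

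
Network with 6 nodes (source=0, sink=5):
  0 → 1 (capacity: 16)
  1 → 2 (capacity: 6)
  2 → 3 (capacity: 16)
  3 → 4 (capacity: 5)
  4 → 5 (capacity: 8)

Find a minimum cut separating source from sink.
Min cut value = 5, edges: (3,4)

Min cut value: 5
Partition: S = [0, 1, 2, 3], T = [4, 5]
Cut edges: (3,4)

By max-flow min-cut theorem, max flow = min cut = 5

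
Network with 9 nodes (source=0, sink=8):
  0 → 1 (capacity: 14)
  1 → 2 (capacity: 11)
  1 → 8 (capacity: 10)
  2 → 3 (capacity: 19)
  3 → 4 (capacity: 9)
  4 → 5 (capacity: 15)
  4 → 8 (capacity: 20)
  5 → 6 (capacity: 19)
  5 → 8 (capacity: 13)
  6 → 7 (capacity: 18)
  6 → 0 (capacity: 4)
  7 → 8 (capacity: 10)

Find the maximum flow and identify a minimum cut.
Max flow = 14, Min cut edges: (0,1)

Maximum flow: 14
Minimum cut: (0,1)
Partition: S = [0], T = [1, 2, 3, 4, 5, 6, 7, 8]

Max-flow min-cut theorem verified: both equal 14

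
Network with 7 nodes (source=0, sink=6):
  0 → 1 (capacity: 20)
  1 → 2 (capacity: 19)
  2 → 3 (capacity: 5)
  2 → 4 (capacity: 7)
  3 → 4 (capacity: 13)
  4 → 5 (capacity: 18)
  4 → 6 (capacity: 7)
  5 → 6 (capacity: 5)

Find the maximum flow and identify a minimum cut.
Max flow = 12, Min cut edges: (4,6), (5,6)

Maximum flow: 12
Minimum cut: (4,6), (5,6)
Partition: S = [0, 1, 2, 3, 4, 5], T = [6]

Max-flow min-cut theorem verified: both equal 12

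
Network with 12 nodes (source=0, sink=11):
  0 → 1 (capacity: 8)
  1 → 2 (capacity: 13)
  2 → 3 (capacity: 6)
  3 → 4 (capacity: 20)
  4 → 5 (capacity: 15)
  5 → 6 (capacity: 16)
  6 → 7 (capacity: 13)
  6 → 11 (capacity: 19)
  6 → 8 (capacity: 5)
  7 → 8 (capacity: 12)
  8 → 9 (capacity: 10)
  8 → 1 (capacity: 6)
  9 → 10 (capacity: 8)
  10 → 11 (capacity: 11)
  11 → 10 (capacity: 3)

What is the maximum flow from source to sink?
Maximum flow = 6

Max flow: 6

Flow assignment:
  0 → 1: 6/8
  1 → 2: 6/13
  2 → 3: 6/6
  3 → 4: 6/20
  4 → 5: 6/15
  5 → 6: 6/16
  6 → 11: 6/19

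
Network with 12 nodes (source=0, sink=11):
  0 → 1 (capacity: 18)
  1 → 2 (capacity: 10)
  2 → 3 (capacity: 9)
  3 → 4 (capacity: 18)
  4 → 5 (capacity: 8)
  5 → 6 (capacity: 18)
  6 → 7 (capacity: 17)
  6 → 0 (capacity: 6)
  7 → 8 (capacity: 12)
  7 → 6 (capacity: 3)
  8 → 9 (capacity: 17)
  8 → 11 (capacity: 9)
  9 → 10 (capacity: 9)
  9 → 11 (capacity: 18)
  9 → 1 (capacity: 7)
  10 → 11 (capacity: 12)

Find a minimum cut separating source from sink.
Min cut value = 8, edges: (4,5)

Min cut value: 8
Partition: S = [0, 1, 2, 3, 4], T = [5, 6, 7, 8, 9, 10, 11]
Cut edges: (4,5)

By max-flow min-cut theorem, max flow = min cut = 8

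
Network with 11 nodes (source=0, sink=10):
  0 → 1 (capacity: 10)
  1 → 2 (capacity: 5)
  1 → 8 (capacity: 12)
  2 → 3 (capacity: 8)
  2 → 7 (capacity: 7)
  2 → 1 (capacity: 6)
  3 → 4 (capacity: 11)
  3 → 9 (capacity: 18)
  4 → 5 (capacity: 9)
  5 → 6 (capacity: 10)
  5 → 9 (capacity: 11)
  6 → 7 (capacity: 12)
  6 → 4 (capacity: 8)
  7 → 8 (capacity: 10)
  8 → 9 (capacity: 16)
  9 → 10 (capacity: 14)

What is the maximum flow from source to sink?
Maximum flow = 10

Max flow: 10

Flow assignment:
  0 → 1: 10/10
  1 → 8: 10/12
  8 → 9: 10/16
  9 → 10: 10/14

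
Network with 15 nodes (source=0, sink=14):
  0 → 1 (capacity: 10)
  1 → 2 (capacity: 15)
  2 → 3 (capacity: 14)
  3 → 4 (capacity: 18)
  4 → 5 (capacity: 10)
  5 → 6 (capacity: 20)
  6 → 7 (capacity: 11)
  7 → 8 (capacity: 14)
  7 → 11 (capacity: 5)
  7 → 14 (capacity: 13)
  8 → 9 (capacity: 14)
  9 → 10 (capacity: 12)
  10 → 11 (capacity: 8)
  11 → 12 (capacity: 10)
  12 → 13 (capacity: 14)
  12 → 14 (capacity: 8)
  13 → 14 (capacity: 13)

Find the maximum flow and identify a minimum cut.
Max flow = 10, Min cut edges: (4,5)

Maximum flow: 10
Minimum cut: (4,5)
Partition: S = [0, 1, 2, 3, 4], T = [5, 6, 7, 8, 9, 10, 11, 12, 13, 14]

Max-flow min-cut theorem verified: both equal 10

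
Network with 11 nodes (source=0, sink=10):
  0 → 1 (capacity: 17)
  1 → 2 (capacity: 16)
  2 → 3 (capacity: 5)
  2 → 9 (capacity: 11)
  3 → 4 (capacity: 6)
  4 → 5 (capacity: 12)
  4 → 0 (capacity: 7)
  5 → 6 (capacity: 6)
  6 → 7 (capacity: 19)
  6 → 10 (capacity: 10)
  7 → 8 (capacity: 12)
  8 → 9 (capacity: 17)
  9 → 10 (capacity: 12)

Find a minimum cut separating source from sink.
Min cut value = 16, edges: (2,3), (2,9)

Min cut value: 16
Partition: S = [0, 1, 2], T = [3, 4, 5, 6, 7, 8, 9, 10]
Cut edges: (2,3), (2,9)

By max-flow min-cut theorem, max flow = min cut = 16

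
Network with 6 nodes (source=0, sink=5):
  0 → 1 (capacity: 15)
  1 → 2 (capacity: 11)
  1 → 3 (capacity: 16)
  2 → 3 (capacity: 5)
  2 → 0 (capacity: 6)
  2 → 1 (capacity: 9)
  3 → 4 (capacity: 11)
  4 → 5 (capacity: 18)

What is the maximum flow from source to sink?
Maximum flow = 11

Max flow: 11

Flow assignment:
  0 → 1: 11/15
  1 → 3: 11/16
  3 → 4: 11/11
  4 → 5: 11/18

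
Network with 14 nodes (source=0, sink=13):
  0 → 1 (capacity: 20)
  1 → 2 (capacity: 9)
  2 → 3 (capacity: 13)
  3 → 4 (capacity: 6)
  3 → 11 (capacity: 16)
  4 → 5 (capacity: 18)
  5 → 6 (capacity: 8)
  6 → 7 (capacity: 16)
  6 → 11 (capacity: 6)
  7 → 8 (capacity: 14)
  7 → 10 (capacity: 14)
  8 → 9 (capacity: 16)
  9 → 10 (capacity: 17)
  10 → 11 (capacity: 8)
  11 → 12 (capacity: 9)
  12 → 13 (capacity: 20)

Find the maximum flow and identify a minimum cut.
Max flow = 9, Min cut edges: (11,12)

Maximum flow: 9
Minimum cut: (11,12)
Partition: S = [0, 1, 2, 3, 4, 5, 6, 7, 8, 9, 10, 11], T = [12, 13]

Max-flow min-cut theorem verified: both equal 9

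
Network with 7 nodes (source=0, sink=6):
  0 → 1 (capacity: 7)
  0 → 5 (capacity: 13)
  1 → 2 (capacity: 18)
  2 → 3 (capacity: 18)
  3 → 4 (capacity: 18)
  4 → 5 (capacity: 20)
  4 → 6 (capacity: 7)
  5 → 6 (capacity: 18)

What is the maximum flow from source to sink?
Maximum flow = 20

Max flow: 20

Flow assignment:
  0 → 1: 7/7
  0 → 5: 13/13
  1 → 2: 7/18
  2 → 3: 7/18
  3 → 4: 7/18
  4 → 6: 7/7
  5 → 6: 13/18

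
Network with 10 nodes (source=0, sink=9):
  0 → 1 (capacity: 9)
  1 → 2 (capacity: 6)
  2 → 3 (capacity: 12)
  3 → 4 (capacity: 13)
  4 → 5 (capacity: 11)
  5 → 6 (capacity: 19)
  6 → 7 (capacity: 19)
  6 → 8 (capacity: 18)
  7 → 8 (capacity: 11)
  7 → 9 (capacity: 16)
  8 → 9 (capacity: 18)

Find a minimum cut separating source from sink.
Min cut value = 6, edges: (1,2)

Min cut value: 6
Partition: S = [0, 1], T = [2, 3, 4, 5, 6, 7, 8, 9]
Cut edges: (1,2)

By max-flow min-cut theorem, max flow = min cut = 6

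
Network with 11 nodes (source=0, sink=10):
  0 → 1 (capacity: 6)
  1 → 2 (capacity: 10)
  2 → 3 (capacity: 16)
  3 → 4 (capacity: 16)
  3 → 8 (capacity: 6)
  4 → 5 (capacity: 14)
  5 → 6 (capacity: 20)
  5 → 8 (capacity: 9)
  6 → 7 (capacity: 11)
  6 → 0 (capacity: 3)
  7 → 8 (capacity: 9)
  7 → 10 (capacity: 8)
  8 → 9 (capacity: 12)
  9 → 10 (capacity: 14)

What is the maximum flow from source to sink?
Maximum flow = 6

Max flow: 6

Flow assignment:
  0 → 1: 6/6
  1 → 2: 6/10
  2 → 3: 6/16
  3 → 8: 6/6
  8 → 9: 6/12
  9 → 10: 6/14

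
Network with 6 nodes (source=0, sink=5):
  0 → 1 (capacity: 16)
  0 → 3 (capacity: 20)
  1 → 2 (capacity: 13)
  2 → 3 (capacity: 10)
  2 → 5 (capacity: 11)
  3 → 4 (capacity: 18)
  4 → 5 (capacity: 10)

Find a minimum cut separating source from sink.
Min cut value = 21, edges: (2,5), (4,5)

Min cut value: 21
Partition: S = [0, 1, 2, 3, 4], T = [5]
Cut edges: (2,5), (4,5)

By max-flow min-cut theorem, max flow = min cut = 21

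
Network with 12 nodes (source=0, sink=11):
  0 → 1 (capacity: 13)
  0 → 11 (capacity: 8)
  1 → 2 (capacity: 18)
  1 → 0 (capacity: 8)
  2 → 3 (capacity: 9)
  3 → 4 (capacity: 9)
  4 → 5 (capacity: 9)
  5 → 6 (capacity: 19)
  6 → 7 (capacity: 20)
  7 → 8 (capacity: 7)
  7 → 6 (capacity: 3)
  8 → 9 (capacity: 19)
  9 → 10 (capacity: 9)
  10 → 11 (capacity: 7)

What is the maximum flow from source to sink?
Maximum flow = 15

Max flow: 15

Flow assignment:
  0 → 1: 7/13
  0 → 11: 8/8
  1 → 2: 7/18
  2 → 3: 7/9
  3 → 4: 7/9
  4 → 5: 7/9
  5 → 6: 7/19
  6 → 7: 7/20
  7 → 8: 7/7
  8 → 9: 7/19
  9 → 10: 7/9
  10 → 11: 7/7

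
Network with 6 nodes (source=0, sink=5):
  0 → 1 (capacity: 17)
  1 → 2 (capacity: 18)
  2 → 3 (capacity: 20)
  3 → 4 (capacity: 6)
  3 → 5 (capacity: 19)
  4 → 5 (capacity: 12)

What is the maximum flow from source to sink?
Maximum flow = 17

Max flow: 17

Flow assignment:
  0 → 1: 17/17
  1 → 2: 17/18
  2 → 3: 17/20
  3 → 5: 17/19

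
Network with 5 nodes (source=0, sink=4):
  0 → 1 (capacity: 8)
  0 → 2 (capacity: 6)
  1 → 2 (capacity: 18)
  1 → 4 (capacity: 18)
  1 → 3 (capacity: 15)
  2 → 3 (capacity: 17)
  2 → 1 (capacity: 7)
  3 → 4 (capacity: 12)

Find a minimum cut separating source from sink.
Min cut value = 14, edges: (0,1), (0,2)

Min cut value: 14
Partition: S = [0], T = [1, 2, 3, 4]
Cut edges: (0,1), (0,2)

By max-flow min-cut theorem, max flow = min cut = 14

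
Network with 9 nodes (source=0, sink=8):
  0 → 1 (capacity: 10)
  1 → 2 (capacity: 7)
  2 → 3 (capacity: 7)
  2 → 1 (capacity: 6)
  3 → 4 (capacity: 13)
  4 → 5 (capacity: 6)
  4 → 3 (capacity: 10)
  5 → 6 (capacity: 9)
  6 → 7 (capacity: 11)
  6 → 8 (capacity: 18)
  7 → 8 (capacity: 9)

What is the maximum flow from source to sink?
Maximum flow = 6

Max flow: 6

Flow assignment:
  0 → 1: 6/10
  1 → 2: 6/7
  2 → 3: 6/7
  3 → 4: 6/13
  4 → 5: 6/6
  5 → 6: 6/9
  6 → 8: 6/18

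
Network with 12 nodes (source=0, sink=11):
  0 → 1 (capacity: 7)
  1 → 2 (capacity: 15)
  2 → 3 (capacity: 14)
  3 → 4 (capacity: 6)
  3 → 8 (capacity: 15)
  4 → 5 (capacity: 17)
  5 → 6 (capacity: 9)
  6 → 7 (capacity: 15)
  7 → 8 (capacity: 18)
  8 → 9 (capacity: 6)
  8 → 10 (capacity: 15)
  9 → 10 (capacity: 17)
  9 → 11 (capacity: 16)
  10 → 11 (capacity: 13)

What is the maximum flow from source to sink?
Maximum flow = 7

Max flow: 7

Flow assignment:
  0 → 1: 7/7
  1 → 2: 7/15
  2 → 3: 7/14
  3 → 8: 7/15
  8 → 9: 6/6
  8 → 10: 1/15
  9 → 11: 6/16
  10 → 11: 1/13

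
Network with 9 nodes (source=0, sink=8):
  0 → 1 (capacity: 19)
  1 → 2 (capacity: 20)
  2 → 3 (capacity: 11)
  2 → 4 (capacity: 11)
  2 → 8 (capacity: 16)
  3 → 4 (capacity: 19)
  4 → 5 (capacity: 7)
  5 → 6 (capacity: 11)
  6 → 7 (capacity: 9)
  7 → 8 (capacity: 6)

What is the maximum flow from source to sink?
Maximum flow = 19

Max flow: 19

Flow assignment:
  0 → 1: 19/19
  1 → 2: 19/20
  2 → 4: 3/11
  2 → 8: 16/16
  4 → 5: 3/7
  5 → 6: 3/11
  6 → 7: 3/9
  7 → 8: 3/6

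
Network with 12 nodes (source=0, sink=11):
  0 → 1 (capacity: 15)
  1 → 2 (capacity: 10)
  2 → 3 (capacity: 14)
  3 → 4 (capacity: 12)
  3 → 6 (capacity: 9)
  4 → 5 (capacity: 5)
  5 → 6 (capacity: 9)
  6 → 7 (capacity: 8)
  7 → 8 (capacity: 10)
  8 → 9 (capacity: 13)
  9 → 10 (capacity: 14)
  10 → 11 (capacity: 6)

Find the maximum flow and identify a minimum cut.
Max flow = 6, Min cut edges: (10,11)

Maximum flow: 6
Minimum cut: (10,11)
Partition: S = [0, 1, 2, 3, 4, 5, 6, 7, 8, 9, 10], T = [11]

Max-flow min-cut theorem verified: both equal 6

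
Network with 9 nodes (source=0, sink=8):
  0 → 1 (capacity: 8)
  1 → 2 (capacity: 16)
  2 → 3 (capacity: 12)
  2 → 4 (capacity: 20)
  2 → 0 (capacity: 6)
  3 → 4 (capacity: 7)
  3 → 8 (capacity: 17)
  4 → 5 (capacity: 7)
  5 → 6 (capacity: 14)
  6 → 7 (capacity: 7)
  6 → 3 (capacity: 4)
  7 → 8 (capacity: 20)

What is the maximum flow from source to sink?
Maximum flow = 8

Max flow: 8

Flow assignment:
  0 → 1: 8/8
  1 → 2: 8/16
  2 → 3: 8/12
  3 → 8: 8/17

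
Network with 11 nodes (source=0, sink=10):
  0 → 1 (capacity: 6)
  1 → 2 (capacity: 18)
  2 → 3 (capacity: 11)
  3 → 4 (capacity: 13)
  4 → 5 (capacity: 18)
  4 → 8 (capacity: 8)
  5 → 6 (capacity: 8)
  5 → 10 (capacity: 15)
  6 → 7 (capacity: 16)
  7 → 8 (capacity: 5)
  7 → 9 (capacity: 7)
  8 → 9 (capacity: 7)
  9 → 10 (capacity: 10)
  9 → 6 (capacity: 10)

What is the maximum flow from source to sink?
Maximum flow = 6

Max flow: 6

Flow assignment:
  0 → 1: 6/6
  1 → 2: 6/18
  2 → 3: 6/11
  3 → 4: 6/13
  4 → 5: 6/18
  5 → 10: 6/15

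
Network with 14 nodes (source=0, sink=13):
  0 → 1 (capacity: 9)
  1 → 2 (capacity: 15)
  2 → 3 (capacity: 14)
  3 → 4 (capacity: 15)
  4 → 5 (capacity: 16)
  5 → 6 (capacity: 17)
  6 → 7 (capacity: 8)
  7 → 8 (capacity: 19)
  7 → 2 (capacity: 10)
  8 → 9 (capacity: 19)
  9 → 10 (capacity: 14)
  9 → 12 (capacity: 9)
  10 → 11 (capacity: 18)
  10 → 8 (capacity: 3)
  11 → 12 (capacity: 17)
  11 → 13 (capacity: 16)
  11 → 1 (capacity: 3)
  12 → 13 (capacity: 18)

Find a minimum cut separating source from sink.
Min cut value = 8, edges: (6,7)

Min cut value: 8
Partition: S = [0, 1, 2, 3, 4, 5, 6], T = [7, 8, 9, 10, 11, 12, 13]
Cut edges: (6,7)

By max-flow min-cut theorem, max flow = min cut = 8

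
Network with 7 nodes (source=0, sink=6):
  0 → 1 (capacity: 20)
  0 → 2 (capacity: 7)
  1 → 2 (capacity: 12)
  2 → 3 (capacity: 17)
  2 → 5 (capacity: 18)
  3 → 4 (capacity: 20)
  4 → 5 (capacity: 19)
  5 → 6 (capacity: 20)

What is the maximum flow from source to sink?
Maximum flow = 19

Max flow: 19

Flow assignment:
  0 → 1: 12/20
  0 → 2: 7/7
  1 → 2: 12/12
  2 → 3: 1/17
  2 → 5: 18/18
  3 → 4: 1/20
  4 → 5: 1/19
  5 → 6: 19/20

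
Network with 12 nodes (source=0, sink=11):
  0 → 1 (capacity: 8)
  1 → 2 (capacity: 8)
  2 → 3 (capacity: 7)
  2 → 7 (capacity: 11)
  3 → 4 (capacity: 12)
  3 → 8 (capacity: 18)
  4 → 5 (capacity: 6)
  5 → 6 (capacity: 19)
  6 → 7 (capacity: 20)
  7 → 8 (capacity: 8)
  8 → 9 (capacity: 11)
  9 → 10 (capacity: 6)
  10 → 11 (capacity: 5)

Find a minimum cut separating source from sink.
Min cut value = 5, edges: (10,11)

Min cut value: 5
Partition: S = [0, 1, 2, 3, 4, 5, 6, 7, 8, 9, 10], T = [11]
Cut edges: (10,11)

By max-flow min-cut theorem, max flow = min cut = 5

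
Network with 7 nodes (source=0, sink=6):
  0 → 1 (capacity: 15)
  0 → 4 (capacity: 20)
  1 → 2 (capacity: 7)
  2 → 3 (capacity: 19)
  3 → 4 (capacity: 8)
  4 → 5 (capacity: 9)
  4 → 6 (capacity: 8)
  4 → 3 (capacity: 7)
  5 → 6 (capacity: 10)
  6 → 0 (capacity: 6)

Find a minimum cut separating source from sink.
Min cut value = 17, edges: (4,5), (4,6)

Min cut value: 17
Partition: S = [0, 1, 2, 3, 4], T = [5, 6]
Cut edges: (4,5), (4,6)

By max-flow min-cut theorem, max flow = min cut = 17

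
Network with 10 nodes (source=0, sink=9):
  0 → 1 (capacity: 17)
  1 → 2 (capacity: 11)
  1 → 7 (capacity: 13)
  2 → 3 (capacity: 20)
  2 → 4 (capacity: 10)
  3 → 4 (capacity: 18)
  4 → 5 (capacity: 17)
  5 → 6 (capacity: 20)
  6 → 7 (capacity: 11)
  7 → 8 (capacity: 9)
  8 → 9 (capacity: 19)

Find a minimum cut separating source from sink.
Min cut value = 9, edges: (7,8)

Min cut value: 9
Partition: S = [0, 1, 2, 3, 4, 5, 6, 7], T = [8, 9]
Cut edges: (7,8)

By max-flow min-cut theorem, max flow = min cut = 9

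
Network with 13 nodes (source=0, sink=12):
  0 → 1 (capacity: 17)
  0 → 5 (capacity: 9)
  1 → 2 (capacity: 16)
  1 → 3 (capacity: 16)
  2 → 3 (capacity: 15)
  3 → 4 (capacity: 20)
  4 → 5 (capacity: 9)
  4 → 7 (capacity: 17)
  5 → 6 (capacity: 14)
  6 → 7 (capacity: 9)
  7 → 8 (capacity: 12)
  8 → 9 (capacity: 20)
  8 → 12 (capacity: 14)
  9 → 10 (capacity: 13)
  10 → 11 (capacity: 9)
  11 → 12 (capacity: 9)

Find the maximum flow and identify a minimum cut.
Max flow = 12, Min cut edges: (7,8)

Maximum flow: 12
Minimum cut: (7,8)
Partition: S = [0, 1, 2, 3, 4, 5, 6, 7], T = [8, 9, 10, 11, 12]

Max-flow min-cut theorem verified: both equal 12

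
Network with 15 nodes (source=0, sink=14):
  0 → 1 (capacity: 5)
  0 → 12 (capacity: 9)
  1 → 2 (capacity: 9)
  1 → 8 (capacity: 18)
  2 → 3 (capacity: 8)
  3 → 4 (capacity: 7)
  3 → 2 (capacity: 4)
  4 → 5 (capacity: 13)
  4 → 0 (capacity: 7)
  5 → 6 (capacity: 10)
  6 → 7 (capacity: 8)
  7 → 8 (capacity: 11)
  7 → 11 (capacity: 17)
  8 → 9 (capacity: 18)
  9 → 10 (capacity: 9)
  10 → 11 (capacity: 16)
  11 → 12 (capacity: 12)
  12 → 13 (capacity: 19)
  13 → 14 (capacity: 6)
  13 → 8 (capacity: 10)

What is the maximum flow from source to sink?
Maximum flow = 6

Max flow: 6

Flow assignment:
  0 → 1: 5/5
  0 → 12: 1/9
  1 → 8: 5/18
  8 → 9: 5/18
  9 → 10: 5/9
  10 → 11: 5/16
  11 → 12: 5/12
  12 → 13: 6/19
  13 → 14: 6/6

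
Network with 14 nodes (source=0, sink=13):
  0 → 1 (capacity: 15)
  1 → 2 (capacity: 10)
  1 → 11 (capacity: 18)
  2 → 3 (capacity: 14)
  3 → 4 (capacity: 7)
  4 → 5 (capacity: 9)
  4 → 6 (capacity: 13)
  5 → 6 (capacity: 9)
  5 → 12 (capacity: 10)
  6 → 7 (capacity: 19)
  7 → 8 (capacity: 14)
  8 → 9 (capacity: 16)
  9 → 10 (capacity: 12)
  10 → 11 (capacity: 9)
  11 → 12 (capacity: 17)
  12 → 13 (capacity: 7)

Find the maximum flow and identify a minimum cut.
Max flow = 7, Min cut edges: (12,13)

Maximum flow: 7
Minimum cut: (12,13)
Partition: S = [0, 1, 2, 3, 4, 5, 6, 7, 8, 9, 10, 11, 12], T = [13]

Max-flow min-cut theorem verified: both equal 7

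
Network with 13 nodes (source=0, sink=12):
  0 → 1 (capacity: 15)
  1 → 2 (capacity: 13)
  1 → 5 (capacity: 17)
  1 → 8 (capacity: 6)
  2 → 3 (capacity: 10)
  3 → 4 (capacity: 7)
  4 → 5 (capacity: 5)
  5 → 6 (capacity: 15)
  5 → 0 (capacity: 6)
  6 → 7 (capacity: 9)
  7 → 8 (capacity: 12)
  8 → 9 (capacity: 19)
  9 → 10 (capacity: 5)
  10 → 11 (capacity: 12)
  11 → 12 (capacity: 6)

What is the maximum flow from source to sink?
Maximum flow = 5

Max flow: 5

Flow assignment:
  0 → 1: 9/15
  1 → 5: 9/17
  5 → 6: 5/15
  5 → 0: 4/6
  6 → 7: 5/9
  7 → 8: 5/12
  8 → 9: 5/19
  9 → 10: 5/5
  10 → 11: 5/12
  11 → 12: 5/6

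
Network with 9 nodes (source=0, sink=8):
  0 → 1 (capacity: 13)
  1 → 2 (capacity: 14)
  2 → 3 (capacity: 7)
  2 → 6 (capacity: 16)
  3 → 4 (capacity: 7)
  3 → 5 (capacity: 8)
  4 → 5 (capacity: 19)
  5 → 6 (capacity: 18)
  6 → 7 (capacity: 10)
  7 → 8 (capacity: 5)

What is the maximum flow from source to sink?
Maximum flow = 5

Max flow: 5

Flow assignment:
  0 → 1: 5/13
  1 → 2: 5/14
  2 → 6: 5/16
  6 → 7: 5/10
  7 → 8: 5/5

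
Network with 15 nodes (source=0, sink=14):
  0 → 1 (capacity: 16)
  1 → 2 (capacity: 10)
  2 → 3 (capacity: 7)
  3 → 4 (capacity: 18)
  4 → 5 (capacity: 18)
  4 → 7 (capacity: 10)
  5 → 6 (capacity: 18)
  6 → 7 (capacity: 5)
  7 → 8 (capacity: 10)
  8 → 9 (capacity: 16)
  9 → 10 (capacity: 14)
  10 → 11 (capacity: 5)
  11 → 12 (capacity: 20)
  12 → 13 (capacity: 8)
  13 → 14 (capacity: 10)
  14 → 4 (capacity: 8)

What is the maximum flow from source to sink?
Maximum flow = 5

Max flow: 5

Flow assignment:
  0 → 1: 5/16
  1 → 2: 5/10
  2 → 3: 5/7
  3 → 4: 5/18
  4 → 7: 5/10
  7 → 8: 5/10
  8 → 9: 5/16
  9 → 10: 5/14
  10 → 11: 5/5
  11 → 12: 5/20
  12 → 13: 5/8
  13 → 14: 5/10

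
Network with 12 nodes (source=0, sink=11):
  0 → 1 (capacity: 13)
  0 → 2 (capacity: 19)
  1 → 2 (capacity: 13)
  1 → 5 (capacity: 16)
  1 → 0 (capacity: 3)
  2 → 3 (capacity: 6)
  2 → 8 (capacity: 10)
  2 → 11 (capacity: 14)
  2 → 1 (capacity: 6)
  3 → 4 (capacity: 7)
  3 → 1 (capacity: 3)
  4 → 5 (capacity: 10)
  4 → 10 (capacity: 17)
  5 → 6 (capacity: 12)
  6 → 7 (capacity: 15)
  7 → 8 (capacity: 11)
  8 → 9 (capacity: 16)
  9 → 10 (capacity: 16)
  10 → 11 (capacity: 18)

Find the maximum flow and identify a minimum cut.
Max flow = 32, Min cut edges: (2,11), (10,11)

Maximum flow: 32
Minimum cut: (2,11), (10,11)
Partition: S = [0, 1, 2, 3, 4, 5, 6, 7, 8, 9, 10], T = [11]

Max-flow min-cut theorem verified: both equal 32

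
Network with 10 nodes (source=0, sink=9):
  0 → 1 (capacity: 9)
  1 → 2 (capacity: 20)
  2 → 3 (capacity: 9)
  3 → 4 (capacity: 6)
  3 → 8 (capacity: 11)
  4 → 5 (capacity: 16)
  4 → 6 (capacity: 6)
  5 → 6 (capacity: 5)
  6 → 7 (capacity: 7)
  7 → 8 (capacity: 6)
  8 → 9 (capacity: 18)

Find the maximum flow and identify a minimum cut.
Max flow = 9, Min cut edges: (2,3)

Maximum flow: 9
Minimum cut: (2,3)
Partition: S = [0, 1, 2], T = [3, 4, 5, 6, 7, 8, 9]

Max-flow min-cut theorem verified: both equal 9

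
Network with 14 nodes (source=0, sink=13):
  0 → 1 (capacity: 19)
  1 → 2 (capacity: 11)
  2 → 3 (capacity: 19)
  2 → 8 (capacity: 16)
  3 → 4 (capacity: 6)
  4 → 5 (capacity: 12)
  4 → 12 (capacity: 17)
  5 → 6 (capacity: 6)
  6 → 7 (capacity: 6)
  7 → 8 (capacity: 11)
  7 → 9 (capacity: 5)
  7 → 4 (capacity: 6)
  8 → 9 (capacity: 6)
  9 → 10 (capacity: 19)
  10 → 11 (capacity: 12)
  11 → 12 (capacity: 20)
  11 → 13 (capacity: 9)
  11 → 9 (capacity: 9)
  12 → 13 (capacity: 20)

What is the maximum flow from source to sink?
Maximum flow = 11

Max flow: 11

Flow assignment:
  0 → 1: 11/19
  1 → 2: 11/11
  2 → 3: 6/19
  2 → 8: 5/16
  3 → 4: 6/6
  4 → 12: 6/17
  8 → 9: 5/6
  9 → 10: 5/19
  10 → 11: 5/12
  11 → 13: 5/9
  12 → 13: 6/20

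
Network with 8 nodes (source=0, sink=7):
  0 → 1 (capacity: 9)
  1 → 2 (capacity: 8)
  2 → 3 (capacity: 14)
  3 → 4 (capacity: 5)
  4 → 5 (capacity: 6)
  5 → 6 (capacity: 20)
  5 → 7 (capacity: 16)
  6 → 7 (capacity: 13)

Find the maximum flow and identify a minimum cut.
Max flow = 5, Min cut edges: (3,4)

Maximum flow: 5
Minimum cut: (3,4)
Partition: S = [0, 1, 2, 3], T = [4, 5, 6, 7]

Max-flow min-cut theorem verified: both equal 5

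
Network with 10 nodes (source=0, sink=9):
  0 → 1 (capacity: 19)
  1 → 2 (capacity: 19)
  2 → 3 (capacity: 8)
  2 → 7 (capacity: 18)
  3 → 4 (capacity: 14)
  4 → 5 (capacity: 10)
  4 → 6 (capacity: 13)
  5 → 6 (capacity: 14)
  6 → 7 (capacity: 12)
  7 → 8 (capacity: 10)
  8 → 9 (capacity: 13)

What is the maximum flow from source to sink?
Maximum flow = 10

Max flow: 10

Flow assignment:
  0 → 1: 10/19
  1 → 2: 10/19
  2 → 3: 1/8
  2 → 7: 9/18
  3 → 4: 1/14
  4 → 6: 1/13
  6 → 7: 1/12
  7 → 8: 10/10
  8 → 9: 10/13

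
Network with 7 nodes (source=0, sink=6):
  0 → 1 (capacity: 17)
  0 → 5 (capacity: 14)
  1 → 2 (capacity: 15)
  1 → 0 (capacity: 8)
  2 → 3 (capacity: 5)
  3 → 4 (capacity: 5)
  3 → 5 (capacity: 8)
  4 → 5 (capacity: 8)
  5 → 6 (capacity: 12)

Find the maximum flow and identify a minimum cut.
Max flow = 12, Min cut edges: (5,6)

Maximum flow: 12
Minimum cut: (5,6)
Partition: S = [0, 1, 2, 3, 4, 5], T = [6]

Max-flow min-cut theorem verified: both equal 12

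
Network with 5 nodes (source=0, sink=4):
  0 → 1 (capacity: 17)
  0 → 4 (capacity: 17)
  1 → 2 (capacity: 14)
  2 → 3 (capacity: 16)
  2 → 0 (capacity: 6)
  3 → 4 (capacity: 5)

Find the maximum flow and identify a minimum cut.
Max flow = 22, Min cut edges: (0,4), (3,4)

Maximum flow: 22
Minimum cut: (0,4), (3,4)
Partition: S = [0, 1, 2, 3], T = [4]

Max-flow min-cut theorem verified: both equal 22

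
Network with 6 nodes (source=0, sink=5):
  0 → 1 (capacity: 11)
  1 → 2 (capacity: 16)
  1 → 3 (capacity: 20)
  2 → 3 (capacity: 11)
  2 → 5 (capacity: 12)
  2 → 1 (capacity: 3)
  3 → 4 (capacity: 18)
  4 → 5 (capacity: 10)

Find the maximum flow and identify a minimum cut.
Max flow = 11, Min cut edges: (0,1)

Maximum flow: 11
Minimum cut: (0,1)
Partition: S = [0], T = [1, 2, 3, 4, 5]

Max-flow min-cut theorem verified: both equal 11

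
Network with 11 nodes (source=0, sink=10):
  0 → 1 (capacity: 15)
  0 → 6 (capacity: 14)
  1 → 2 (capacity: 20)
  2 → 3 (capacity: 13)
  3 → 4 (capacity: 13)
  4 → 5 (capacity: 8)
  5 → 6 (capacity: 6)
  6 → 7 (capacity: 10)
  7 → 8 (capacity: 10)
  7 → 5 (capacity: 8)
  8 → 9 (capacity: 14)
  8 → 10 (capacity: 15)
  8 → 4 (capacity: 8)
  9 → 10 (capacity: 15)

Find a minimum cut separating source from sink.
Min cut value = 10, edges: (7,8)

Min cut value: 10
Partition: S = [0, 1, 2, 3, 4, 5, 6, 7], T = [8, 9, 10]
Cut edges: (7,8)

By max-flow min-cut theorem, max flow = min cut = 10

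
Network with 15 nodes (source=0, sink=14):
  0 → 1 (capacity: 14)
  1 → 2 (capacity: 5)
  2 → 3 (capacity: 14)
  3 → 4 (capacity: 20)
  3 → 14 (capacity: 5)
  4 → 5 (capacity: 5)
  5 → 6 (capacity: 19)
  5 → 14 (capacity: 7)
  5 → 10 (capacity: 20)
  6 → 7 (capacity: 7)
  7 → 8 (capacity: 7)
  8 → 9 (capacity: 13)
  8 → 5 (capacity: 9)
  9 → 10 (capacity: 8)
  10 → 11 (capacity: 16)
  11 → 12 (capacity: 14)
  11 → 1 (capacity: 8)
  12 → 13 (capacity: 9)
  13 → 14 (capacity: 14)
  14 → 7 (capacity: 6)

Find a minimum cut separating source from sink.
Min cut value = 5, edges: (1,2)

Min cut value: 5
Partition: S = [0, 1], T = [2, 3, 4, 5, 6, 7, 8, 9, 10, 11, 12, 13, 14]
Cut edges: (1,2)

By max-flow min-cut theorem, max flow = min cut = 5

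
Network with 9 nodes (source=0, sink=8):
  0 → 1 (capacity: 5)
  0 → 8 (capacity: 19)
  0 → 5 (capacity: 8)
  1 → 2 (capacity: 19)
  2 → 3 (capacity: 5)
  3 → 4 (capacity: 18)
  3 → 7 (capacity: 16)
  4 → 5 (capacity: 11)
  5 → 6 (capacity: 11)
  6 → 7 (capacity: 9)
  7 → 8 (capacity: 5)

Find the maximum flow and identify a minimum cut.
Max flow = 24, Min cut edges: (0,8), (7,8)

Maximum flow: 24
Minimum cut: (0,8), (7,8)
Partition: S = [0, 1, 2, 3, 4, 5, 6, 7], T = [8]

Max-flow min-cut theorem verified: both equal 24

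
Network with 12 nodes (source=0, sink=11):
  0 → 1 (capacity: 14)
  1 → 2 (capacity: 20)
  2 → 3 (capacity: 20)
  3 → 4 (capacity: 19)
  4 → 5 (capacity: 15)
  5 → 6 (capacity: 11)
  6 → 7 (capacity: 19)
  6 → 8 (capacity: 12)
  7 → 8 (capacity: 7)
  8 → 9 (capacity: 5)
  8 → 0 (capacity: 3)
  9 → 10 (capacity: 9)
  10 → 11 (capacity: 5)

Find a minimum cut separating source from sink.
Min cut value = 5, edges: (10,11)

Min cut value: 5
Partition: S = [0, 1, 2, 3, 4, 5, 6, 7, 8, 9, 10], T = [11]
Cut edges: (10,11)

By max-flow min-cut theorem, max flow = min cut = 5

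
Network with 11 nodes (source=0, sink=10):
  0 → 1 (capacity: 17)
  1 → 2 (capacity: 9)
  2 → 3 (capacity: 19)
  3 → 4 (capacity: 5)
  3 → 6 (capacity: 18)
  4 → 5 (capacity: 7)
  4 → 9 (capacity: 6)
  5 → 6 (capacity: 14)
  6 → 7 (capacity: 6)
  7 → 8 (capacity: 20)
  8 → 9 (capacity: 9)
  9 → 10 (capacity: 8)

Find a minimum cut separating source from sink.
Min cut value = 8, edges: (9,10)

Min cut value: 8
Partition: S = [0, 1, 2, 3, 4, 5, 6, 7, 8, 9], T = [10]
Cut edges: (9,10)

By max-flow min-cut theorem, max flow = min cut = 8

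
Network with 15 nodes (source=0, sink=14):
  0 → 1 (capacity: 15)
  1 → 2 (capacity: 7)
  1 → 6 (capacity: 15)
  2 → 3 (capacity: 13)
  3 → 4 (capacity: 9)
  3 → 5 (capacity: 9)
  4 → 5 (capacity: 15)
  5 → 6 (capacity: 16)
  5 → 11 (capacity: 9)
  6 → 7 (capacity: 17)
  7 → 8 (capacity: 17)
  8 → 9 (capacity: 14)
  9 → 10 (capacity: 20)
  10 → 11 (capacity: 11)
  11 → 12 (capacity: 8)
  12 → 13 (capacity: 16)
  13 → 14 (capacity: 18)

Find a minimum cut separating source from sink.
Min cut value = 8, edges: (11,12)

Min cut value: 8
Partition: S = [0, 1, 2, 3, 4, 5, 6, 7, 8, 9, 10, 11], T = [12, 13, 14]
Cut edges: (11,12)

By max-flow min-cut theorem, max flow = min cut = 8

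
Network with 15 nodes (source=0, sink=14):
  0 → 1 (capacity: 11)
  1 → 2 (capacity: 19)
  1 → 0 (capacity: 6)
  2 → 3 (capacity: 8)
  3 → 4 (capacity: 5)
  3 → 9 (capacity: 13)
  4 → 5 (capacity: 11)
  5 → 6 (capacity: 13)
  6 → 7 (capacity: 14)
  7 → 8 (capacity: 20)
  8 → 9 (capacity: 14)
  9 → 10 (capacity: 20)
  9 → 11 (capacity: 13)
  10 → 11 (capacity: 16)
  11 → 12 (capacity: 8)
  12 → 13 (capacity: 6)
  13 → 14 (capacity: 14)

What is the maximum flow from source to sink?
Maximum flow = 6

Max flow: 6

Flow assignment:
  0 → 1: 6/11
  1 → 2: 6/19
  2 → 3: 6/8
  3 → 9: 6/13
  9 → 11: 6/13
  11 → 12: 6/8
  12 → 13: 6/6
  13 → 14: 6/14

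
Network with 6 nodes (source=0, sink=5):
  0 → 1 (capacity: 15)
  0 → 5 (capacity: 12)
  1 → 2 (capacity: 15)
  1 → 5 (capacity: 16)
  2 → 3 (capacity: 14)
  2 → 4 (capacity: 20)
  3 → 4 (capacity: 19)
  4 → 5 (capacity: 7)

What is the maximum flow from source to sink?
Maximum flow = 27

Max flow: 27

Flow assignment:
  0 → 1: 15/15
  0 → 5: 12/12
  1 → 5: 15/16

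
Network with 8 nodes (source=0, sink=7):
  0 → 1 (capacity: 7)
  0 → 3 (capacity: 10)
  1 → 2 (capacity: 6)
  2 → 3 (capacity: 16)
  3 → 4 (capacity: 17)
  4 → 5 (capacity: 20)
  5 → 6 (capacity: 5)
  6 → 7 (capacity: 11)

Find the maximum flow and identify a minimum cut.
Max flow = 5, Min cut edges: (5,6)

Maximum flow: 5
Minimum cut: (5,6)
Partition: S = [0, 1, 2, 3, 4, 5], T = [6, 7]

Max-flow min-cut theorem verified: both equal 5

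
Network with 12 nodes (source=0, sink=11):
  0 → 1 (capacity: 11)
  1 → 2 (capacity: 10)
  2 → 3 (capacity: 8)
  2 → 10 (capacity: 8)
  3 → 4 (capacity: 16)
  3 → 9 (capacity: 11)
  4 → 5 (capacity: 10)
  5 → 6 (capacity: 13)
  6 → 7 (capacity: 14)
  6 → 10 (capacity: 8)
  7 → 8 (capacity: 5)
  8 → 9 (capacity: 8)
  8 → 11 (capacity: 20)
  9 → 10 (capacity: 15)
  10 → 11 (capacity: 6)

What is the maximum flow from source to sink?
Maximum flow = 10

Max flow: 10

Flow assignment:
  0 → 1: 10/11
  1 → 2: 10/10
  2 → 3: 4/8
  2 → 10: 6/8
  3 → 4: 4/16
  4 → 5: 4/10
  5 → 6: 4/13
  6 → 7: 4/14
  7 → 8: 4/5
  8 → 11: 4/20
  10 → 11: 6/6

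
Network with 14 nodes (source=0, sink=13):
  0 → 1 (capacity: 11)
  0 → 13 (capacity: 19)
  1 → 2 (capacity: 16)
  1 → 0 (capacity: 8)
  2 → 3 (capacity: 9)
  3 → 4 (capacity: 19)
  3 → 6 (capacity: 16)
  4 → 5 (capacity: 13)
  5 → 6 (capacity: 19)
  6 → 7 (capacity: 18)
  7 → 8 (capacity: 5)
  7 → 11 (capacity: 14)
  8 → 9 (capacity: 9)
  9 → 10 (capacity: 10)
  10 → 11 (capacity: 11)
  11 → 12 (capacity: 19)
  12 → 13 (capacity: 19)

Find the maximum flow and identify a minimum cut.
Max flow = 28, Min cut edges: (0,13), (2,3)

Maximum flow: 28
Minimum cut: (0,13), (2,3)
Partition: S = [0, 1, 2], T = [3, 4, 5, 6, 7, 8, 9, 10, 11, 12, 13]

Max-flow min-cut theorem verified: both equal 28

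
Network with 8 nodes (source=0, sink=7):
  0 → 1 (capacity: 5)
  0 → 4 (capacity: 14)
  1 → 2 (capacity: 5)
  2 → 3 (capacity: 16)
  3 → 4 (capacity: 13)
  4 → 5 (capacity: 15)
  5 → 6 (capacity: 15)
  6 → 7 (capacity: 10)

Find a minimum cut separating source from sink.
Min cut value = 10, edges: (6,7)

Min cut value: 10
Partition: S = [0, 1, 2, 3, 4, 5, 6], T = [7]
Cut edges: (6,7)

By max-flow min-cut theorem, max flow = min cut = 10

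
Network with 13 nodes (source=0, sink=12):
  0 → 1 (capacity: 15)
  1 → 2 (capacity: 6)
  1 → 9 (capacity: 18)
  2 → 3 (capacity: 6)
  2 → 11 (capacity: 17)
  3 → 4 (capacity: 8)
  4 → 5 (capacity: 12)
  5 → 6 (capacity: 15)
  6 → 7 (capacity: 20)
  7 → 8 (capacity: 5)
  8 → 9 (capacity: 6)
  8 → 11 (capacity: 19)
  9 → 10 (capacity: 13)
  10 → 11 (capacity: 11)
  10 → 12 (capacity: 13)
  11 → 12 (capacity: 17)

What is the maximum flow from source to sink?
Maximum flow = 15

Max flow: 15

Flow assignment:
  0 → 1: 15/15
  1 → 2: 6/6
  1 → 9: 9/18
  2 → 11: 6/17
  9 → 10: 9/13
  10 → 12: 9/13
  11 → 12: 6/17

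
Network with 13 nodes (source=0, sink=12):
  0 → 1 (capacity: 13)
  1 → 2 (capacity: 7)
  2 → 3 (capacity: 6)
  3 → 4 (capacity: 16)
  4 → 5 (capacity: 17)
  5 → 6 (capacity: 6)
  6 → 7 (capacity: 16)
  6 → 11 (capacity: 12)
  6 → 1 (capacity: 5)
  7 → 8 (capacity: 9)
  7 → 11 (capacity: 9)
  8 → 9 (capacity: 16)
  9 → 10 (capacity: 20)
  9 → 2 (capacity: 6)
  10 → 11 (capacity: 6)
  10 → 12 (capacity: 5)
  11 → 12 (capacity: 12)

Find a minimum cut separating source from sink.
Min cut value = 6, edges: (5,6)

Min cut value: 6
Partition: S = [0, 1, 2, 3, 4, 5], T = [6, 7, 8, 9, 10, 11, 12]
Cut edges: (5,6)

By max-flow min-cut theorem, max flow = min cut = 6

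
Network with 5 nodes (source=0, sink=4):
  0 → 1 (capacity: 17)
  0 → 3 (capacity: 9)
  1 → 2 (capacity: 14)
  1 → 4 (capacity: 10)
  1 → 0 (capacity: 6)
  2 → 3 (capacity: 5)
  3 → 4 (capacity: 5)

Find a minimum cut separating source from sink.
Min cut value = 15, edges: (1,4), (3,4)

Min cut value: 15
Partition: S = [0, 1, 2, 3], T = [4]
Cut edges: (1,4), (3,4)

By max-flow min-cut theorem, max flow = min cut = 15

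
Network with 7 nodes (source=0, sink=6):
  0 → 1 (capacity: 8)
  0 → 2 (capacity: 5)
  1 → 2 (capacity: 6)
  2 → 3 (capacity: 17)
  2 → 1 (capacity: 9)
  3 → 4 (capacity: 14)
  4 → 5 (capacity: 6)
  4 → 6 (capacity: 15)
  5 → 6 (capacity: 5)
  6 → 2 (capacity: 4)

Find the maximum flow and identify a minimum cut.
Max flow = 11, Min cut edges: (0,2), (1,2)

Maximum flow: 11
Minimum cut: (0,2), (1,2)
Partition: S = [0, 1], T = [2, 3, 4, 5, 6]

Max-flow min-cut theorem verified: both equal 11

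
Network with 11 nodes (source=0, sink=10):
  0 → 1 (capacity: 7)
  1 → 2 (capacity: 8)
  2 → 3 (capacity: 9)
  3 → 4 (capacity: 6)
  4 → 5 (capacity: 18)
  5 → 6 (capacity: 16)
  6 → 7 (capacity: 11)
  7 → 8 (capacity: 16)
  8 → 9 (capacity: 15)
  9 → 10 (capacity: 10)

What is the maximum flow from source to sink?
Maximum flow = 6

Max flow: 6

Flow assignment:
  0 → 1: 6/7
  1 → 2: 6/8
  2 → 3: 6/9
  3 → 4: 6/6
  4 → 5: 6/18
  5 → 6: 6/16
  6 → 7: 6/11
  7 → 8: 6/16
  8 → 9: 6/15
  9 → 10: 6/10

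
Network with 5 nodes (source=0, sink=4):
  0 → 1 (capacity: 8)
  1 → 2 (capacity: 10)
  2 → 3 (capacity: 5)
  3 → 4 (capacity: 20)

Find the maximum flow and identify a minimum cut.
Max flow = 5, Min cut edges: (2,3)

Maximum flow: 5
Minimum cut: (2,3)
Partition: S = [0, 1, 2], T = [3, 4]

Max-flow min-cut theorem verified: both equal 5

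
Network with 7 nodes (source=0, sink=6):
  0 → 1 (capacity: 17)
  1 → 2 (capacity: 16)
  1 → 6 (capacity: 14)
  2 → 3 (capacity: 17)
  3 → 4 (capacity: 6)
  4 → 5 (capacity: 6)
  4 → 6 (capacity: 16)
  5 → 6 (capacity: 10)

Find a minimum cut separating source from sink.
Min cut value = 17, edges: (0,1)

Min cut value: 17
Partition: S = [0], T = [1, 2, 3, 4, 5, 6]
Cut edges: (0,1)

By max-flow min-cut theorem, max flow = min cut = 17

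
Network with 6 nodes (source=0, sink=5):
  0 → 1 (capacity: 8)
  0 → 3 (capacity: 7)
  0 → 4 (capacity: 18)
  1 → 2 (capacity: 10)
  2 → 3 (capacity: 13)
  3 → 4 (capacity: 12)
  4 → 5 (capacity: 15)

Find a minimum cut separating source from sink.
Min cut value = 15, edges: (4,5)

Min cut value: 15
Partition: S = [0, 1, 2, 3, 4], T = [5]
Cut edges: (4,5)

By max-flow min-cut theorem, max flow = min cut = 15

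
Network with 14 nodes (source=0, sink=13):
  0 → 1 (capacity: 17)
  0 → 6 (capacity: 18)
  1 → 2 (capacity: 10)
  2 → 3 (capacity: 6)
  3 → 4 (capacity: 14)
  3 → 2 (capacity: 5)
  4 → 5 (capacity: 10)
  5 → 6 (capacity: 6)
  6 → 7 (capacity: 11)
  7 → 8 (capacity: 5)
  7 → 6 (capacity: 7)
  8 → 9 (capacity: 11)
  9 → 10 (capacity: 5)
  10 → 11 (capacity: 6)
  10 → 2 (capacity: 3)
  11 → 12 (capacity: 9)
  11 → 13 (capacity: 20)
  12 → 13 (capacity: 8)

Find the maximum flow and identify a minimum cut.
Max flow = 5, Min cut edges: (9,10)

Maximum flow: 5
Minimum cut: (9,10)
Partition: S = [0, 1, 2, 3, 4, 5, 6, 7, 8, 9], T = [10, 11, 12, 13]

Max-flow min-cut theorem verified: both equal 5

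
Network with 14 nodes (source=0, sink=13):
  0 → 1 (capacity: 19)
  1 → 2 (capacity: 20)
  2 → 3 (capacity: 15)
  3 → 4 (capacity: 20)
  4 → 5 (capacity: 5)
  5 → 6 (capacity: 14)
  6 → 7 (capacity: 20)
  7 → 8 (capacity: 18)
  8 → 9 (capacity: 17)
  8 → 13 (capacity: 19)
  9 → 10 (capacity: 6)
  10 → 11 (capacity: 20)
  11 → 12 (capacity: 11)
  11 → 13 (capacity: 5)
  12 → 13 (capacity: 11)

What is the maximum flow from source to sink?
Maximum flow = 5

Max flow: 5

Flow assignment:
  0 → 1: 5/19
  1 → 2: 5/20
  2 → 3: 5/15
  3 → 4: 5/20
  4 → 5: 5/5
  5 → 6: 5/14
  6 → 7: 5/20
  7 → 8: 5/18
  8 → 13: 5/19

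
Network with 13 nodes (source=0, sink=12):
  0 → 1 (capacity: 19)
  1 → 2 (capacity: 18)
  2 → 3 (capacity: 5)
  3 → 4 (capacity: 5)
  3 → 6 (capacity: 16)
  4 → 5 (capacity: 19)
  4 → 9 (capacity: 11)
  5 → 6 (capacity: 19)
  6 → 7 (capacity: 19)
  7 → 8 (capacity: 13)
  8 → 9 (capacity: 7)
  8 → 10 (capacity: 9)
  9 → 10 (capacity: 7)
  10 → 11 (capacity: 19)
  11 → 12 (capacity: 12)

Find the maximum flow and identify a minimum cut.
Max flow = 5, Min cut edges: (2,3)

Maximum flow: 5
Minimum cut: (2,3)
Partition: S = [0, 1, 2], T = [3, 4, 5, 6, 7, 8, 9, 10, 11, 12]

Max-flow min-cut theorem verified: both equal 5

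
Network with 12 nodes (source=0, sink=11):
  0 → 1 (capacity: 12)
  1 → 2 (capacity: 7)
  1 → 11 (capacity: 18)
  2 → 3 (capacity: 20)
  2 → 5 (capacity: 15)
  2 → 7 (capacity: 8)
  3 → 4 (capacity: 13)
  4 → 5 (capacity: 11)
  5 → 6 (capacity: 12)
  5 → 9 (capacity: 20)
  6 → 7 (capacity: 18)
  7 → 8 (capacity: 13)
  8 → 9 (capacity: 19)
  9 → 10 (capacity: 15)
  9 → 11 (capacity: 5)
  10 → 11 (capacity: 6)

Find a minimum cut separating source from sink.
Min cut value = 12, edges: (0,1)

Min cut value: 12
Partition: S = [0], T = [1, 2, 3, 4, 5, 6, 7, 8, 9, 10, 11]
Cut edges: (0,1)

By max-flow min-cut theorem, max flow = min cut = 12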